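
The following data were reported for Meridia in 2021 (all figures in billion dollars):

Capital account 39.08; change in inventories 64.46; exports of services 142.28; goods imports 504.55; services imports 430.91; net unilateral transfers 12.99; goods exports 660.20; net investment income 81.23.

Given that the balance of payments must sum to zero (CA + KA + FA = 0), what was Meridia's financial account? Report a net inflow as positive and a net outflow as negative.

Goods balance = 660.20 - 504.55 = 155.65
Services balance = 142.28 - 430.91 = -288.63
Trade balance (goods + services) = 155.65 + (-288.63) = -132.98
Net primary income = 81.23
Net secondary income = 12.99
Current account = -132.98 + 81.23 + 12.99 = -38.76
Financial account = -(-38.76 + 39.08) = -0.32

-0.32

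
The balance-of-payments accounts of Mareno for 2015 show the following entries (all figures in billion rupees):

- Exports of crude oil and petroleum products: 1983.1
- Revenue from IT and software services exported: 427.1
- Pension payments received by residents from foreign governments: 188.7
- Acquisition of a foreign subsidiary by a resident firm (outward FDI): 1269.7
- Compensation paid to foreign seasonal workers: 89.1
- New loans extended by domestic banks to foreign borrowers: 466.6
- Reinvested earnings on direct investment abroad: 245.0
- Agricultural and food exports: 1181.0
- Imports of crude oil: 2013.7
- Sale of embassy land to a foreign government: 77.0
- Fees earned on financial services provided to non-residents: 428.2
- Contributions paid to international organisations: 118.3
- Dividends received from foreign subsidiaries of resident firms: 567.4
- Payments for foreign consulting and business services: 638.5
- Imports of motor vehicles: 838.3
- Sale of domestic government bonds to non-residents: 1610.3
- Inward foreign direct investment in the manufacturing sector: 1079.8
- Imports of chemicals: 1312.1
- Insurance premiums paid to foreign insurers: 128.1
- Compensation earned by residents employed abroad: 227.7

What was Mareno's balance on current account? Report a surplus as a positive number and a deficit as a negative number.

110.1

Goods: -2013.7 + 1181.0 + 1983.1 - 838.3 - 1312.1 = -1000.0
Services: -638.5 + 427.1 + 428.2 - 128.1 = 88.7
Primary income: -89.1 + 227.7 + 567.4 + 245.0 = 951.0
Secondary income: 188.7 - 118.3 = 70.4
Current account = (-1000.0) + 88.7 + 951.0 + 70.4 = 110.1
(Excluded from the current account — financial account: acquisition of a foreign subsidiary by a resident firm (outward FDI) 1269.7, new loans extended by domestic banks to foreign borrowers 466.6, sale of domestic government bonds to non-residents 1610.3, inward foreign direct investment in the manufacturing sector 1079.8; capital account: sale of embassy land to a foreign government 77.0.)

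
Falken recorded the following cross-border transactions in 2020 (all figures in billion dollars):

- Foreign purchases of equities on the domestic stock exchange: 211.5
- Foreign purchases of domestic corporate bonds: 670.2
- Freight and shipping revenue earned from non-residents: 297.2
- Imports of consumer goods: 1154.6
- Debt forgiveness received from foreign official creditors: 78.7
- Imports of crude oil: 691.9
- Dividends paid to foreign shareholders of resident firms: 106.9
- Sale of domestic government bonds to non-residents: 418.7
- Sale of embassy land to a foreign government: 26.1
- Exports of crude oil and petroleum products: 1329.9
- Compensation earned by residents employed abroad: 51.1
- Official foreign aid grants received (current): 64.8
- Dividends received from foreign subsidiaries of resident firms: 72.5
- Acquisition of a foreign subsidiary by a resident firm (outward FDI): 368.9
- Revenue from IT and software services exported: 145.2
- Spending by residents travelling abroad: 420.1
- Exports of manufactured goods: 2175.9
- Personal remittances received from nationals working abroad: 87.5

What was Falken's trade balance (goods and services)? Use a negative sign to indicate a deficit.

Goods: 1329.9 - 1154.6 - 691.9 + 2175.9 = 1659.3
Services: 297.2 - 420.1 + 145.2 = 22.3
Trade balance = 1659.3 + 22.3 = 1681.6
(Excluded from the trade balance — financial account: foreign purchases of equities on the domestic stock exchange 211.5, foreign purchases of domestic corporate bonds 670.2, sale of domestic government bonds to non-residents 418.7, acquisition of a foreign subsidiary by a resident firm (outward FDI) 368.9; capital account: debt forgiveness received from foreign official creditors 78.7, sale of embassy land to a foreign government 26.1; primary income: dividends paid to foreign shareholders of resident firms 106.9, compensation earned by residents employed abroad 51.1, dividends received from foreign subsidiaries of resident firms 72.5; secondary income: official foreign aid grants received (current) 64.8, personal remittances received from nationals working abroad 87.5.)

1681.6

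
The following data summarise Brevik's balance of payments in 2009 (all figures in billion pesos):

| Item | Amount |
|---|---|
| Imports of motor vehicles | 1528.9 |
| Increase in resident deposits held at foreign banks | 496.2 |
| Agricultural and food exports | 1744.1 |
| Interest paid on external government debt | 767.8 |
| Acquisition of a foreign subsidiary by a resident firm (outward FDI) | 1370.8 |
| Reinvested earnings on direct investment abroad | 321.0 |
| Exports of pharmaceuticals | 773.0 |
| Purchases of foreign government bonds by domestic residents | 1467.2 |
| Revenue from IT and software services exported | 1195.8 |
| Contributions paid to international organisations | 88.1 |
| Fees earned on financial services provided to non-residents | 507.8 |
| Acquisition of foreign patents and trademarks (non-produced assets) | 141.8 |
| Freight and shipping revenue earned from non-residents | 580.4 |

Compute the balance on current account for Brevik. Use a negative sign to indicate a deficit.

2737.3

Goods: -1528.9 + 773.0 + 1744.1 = 988.2
Services: 580.4 + 507.8 + 1195.8 = 2284.0
Primary income: -767.8 + 321.0 = -446.8
Secondary income: -88.1
Current account = 988.2 + 2284.0 + (-446.8) + (-88.1) = 2737.3
(Excluded from the current account — financial account: increase in resident deposits held at foreign banks 496.2, acquisition of a foreign subsidiary by a resident firm (outward FDI) 1370.8, purchases of foreign government bonds by domestic residents 1467.2; capital account: acquisition of foreign patents and trademarks (non-produced assets) 141.8.)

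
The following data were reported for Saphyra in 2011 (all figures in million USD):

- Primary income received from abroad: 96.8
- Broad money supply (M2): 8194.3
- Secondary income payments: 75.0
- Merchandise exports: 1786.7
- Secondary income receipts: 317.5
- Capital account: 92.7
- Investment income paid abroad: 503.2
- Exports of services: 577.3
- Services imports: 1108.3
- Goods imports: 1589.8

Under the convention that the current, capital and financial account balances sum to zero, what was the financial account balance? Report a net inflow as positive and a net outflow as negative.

Goods balance = 1786.7 - 1589.8 = 196.9
Services balance = 577.3 - 1108.3 = -531.0
Trade balance (goods + services) = 196.9 + (-531.0) = -334.1
Net primary income = 96.8 - 503.2 = -406.4
Net secondary income = 317.5 - 75.0 = 242.5
Current account = -334.1 + (-406.4) + 242.5 = -498.0
Financial account = -(-498.0 + 92.7) = 405.3

405.3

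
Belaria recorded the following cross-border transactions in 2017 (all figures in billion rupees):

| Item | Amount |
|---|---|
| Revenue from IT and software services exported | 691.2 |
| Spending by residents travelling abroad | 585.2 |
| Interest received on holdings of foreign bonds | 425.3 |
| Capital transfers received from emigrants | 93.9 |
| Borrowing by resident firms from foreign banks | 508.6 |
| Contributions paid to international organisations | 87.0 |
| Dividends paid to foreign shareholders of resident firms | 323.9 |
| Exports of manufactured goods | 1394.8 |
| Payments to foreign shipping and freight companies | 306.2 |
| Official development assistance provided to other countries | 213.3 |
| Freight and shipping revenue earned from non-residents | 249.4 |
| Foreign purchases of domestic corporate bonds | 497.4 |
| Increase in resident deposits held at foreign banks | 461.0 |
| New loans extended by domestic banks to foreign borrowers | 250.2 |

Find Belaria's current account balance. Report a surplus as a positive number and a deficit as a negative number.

1245.1

Goods: 1394.8
Services: -306.2 + 691.2 - 585.2 + 249.4 = 49.2
Primary income: 425.3 - 323.9 = 101.4
Secondary income: -87.0 - 213.3 = -300.3
Current account = 1394.8 + 49.2 + 101.4 + (-300.3) = 1245.1
(Excluded from the current account — capital account: capital transfers received from emigrants 93.9; financial account: borrowing by resident firms from foreign banks 508.6, foreign purchases of domestic corporate bonds 497.4, increase in resident deposits held at foreign banks 461.0, new loans extended by domestic banks to foreign borrowers 250.2.)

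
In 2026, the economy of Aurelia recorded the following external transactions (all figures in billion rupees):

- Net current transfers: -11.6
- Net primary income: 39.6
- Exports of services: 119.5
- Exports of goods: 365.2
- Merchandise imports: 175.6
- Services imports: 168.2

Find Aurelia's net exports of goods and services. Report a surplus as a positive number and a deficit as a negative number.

140.9

Goods balance = 365.2 - 175.6 = 189.6
Services balance = 119.5 - 168.2 = -48.7
Trade balance (goods + services) = 189.6 + (-48.7) = 140.9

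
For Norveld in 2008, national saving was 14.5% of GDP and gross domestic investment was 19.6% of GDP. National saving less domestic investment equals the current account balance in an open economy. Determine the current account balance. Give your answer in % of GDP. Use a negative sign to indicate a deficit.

-5.1

S - I = CA (net lending to the rest of the world).
CA = S - I = 14.5 - 19.6 = -5.1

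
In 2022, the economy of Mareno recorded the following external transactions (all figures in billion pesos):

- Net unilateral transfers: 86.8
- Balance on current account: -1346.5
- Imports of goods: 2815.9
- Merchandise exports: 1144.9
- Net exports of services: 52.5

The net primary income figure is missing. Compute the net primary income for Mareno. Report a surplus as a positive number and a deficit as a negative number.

185.2

Current account = goods balance + services balance + net primary income + net secondary income
Sum of the known components = -1531.7
Net primary income = CA - (known components) = -1346.5 - (-1531.7) = 185.2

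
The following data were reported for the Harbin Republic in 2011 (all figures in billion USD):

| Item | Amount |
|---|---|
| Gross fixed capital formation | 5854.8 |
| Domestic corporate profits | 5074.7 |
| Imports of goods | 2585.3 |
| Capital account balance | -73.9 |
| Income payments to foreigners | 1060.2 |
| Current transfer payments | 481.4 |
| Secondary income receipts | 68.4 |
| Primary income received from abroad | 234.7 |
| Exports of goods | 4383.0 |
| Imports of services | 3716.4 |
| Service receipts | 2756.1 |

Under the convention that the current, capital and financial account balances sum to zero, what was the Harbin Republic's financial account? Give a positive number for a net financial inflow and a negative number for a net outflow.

475.0

Goods balance = 4383.0 - 2585.3 = 1797.7
Services balance = 2756.1 - 3716.4 = -960.3
Trade balance (goods + services) = 1797.7 + (-960.3) = 837.4
Net primary income = 234.7 - 1060.2 = -825.5
Net secondary income = 68.4 - 481.4 = -413.0
Current account = 837.4 + (-825.5) + (-413.0) = -401.1
Financial account = -(-401.1 + (-73.9)) = 475.0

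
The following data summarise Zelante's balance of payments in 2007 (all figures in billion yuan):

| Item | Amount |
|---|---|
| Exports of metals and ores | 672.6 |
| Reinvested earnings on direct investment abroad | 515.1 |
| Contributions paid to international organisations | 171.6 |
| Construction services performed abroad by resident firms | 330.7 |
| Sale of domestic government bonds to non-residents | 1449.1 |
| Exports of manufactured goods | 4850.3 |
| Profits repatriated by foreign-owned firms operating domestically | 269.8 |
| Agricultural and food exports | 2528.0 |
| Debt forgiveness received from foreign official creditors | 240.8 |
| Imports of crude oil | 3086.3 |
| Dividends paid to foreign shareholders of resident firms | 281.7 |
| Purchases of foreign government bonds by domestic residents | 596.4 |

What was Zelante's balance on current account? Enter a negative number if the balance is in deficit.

5087.3

Goods: 4850.3 + 672.6 + 2528.0 - 3086.3 = 4964.6
Services: 330.7
Primary income: -269.8 + 515.1 - 281.7 = -36.4
Secondary income: -171.6
Current account = 4964.6 + 330.7 + (-36.4) + (-171.6) = 5087.3
(Excluded from the current account — financial account: sale of domestic government bonds to non-residents 1449.1, purchases of foreign government bonds by domestic residents 596.4; capital account: debt forgiveness received from foreign official creditors 240.8.)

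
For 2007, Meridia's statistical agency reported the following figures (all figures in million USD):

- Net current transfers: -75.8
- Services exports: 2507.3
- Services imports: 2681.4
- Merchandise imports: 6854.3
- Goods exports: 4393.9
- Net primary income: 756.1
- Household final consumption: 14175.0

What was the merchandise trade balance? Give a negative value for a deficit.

-2460.4

Goods balance = 4393.9 - 6854.3 = -2460.4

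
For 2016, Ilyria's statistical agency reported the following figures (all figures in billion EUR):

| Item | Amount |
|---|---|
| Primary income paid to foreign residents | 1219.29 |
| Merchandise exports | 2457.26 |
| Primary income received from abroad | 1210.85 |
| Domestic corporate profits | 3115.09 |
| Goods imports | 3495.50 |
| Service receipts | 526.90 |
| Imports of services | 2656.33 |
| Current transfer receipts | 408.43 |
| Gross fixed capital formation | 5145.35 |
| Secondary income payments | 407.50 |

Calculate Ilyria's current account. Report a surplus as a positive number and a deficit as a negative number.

-3175.18

Goods balance = 2457.26 - 3495.50 = -1038.24
Services balance = 526.90 - 2656.33 = -2129.43
Trade balance (goods + services) = -1038.24 + (-2129.43) = -3167.67
Net primary income = 1210.85 - 1219.29 = -8.44
Net secondary income = 408.43 - 407.50 = 0.93
Current account = -3167.67 + (-8.44) + 0.93 = -3175.18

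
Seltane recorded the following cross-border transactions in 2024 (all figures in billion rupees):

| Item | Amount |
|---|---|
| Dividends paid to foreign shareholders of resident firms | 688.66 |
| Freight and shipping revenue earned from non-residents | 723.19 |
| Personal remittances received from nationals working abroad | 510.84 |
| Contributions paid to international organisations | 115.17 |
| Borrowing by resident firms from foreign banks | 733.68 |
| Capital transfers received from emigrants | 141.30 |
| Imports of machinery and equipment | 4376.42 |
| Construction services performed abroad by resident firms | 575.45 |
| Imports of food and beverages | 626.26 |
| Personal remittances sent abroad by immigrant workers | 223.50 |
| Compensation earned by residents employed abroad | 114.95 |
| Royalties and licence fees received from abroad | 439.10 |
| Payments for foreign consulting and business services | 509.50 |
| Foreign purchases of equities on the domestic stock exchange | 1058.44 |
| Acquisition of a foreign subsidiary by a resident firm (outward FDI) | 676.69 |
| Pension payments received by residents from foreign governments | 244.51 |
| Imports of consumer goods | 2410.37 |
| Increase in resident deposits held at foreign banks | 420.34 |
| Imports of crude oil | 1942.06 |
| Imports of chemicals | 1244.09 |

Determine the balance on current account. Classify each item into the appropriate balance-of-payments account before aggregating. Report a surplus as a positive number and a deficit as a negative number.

-9527.99

Goods: -4376.42 - 2410.37 - 626.26 - 1942.06 - 1244.09 = -10599.20
Services: -509.50 + 575.45 + 439.10 + 723.19 = 1228.24
Primary income: -688.66 + 114.95 = -573.71
Secondary income: 510.84 - 115.17 + 244.51 - 223.50 = 416.68
Current account = (-10599.20) + 1228.24 + (-573.71) + 416.68 = -9527.99
(Excluded from the current account — financial account: borrowing by resident firms from foreign banks 733.68, foreign purchases of equities on the domestic stock exchange 1058.44, acquisition of a foreign subsidiary by a resident firm (outward FDI) 676.69, increase in resident deposits held at foreign banks 420.34; capital account: capital transfers received from emigrants 141.30.)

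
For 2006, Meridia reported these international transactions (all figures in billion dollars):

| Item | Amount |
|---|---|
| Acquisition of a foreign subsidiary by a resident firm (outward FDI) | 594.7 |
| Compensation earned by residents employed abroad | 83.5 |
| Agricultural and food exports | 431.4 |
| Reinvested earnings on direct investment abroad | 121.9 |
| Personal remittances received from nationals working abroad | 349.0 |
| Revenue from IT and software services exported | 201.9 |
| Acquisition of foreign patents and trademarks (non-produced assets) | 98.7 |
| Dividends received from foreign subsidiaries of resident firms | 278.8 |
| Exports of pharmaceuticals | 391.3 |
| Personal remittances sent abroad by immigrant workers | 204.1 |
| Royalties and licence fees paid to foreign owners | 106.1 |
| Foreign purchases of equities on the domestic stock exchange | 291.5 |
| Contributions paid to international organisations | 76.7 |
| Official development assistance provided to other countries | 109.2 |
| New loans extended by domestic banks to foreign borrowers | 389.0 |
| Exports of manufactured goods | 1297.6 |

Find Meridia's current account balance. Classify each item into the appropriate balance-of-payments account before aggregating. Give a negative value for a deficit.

Goods: 431.4 + 1297.6 + 391.3 = 2120.3
Services: -106.1 + 201.9 = 95.8
Primary income: 83.5 + 278.8 + 121.9 = 484.2
Secondary income: -109.2 - 204.1 - 76.7 + 349.0 = -41.0
Current account = 2120.3 + 95.8 + 484.2 + (-41.0) = 2659.3
(Excluded from the current account — financial account: acquisition of a foreign subsidiary by a resident firm (outward FDI) 594.7, foreign purchases of equities on the domestic stock exchange 291.5, new loans extended by domestic banks to foreign borrowers 389.0; capital account: acquisition of foreign patents and trademarks (non-produced assets) 98.7.)

2659.3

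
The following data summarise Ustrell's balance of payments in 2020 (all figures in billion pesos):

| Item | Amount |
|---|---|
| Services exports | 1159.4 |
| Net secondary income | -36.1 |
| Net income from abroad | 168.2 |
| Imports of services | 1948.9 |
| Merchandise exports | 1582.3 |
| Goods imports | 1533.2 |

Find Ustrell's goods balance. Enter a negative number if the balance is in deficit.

Goods balance = 1582.3 - 1533.2 = 49.1

49.1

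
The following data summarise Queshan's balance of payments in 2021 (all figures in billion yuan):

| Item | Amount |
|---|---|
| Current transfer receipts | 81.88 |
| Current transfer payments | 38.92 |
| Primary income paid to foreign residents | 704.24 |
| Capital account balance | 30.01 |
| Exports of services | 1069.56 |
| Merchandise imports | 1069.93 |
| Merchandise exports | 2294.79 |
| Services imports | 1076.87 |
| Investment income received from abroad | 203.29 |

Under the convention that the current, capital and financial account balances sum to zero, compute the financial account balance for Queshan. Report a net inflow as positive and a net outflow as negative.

-789.57

Goods balance = 2294.79 - 1069.93 = 1224.86
Services balance = 1069.56 - 1076.87 = -7.31
Trade balance (goods + services) = 1224.86 + (-7.31) = 1217.55
Net primary income = 203.29 - 704.24 = -500.95
Net secondary income = 81.88 - 38.92 = 42.96
Current account = 1217.55 + (-500.95) + 42.96 = 759.56
Financial account = -(759.56 + 30.01) = -789.57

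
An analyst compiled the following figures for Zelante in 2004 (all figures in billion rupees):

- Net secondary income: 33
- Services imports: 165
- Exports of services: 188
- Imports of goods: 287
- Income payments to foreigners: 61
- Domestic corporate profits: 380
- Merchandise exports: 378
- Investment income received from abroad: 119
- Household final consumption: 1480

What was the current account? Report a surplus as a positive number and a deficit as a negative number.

Goods balance = 378 - 287 = 91
Services balance = 188 - 165 = 23
Trade balance (goods + services) = 91 + 23 = 114
Net primary income = 119 - 61 = 58
Net secondary income = 33
Current account = 114 + 58 + 33 = 205

205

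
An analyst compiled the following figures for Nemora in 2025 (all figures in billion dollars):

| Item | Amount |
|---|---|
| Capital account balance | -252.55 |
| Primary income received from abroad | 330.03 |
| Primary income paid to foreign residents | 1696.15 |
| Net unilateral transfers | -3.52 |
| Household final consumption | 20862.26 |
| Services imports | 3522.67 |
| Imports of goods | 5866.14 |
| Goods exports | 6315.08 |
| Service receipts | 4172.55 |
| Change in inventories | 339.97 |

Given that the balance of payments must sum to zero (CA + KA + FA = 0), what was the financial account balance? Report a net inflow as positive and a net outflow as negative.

523.37

Goods balance = 6315.08 - 5866.14 = 448.94
Services balance = 4172.55 - 3522.67 = 649.88
Trade balance (goods + services) = 448.94 + 649.88 = 1098.82
Net primary income = 330.03 - 1696.15 = -1366.12
Net secondary income = -3.52
Current account = 1098.82 + (-1366.12) + (-3.52) = -270.82
Financial account = -(-270.82 + (-252.55)) = 523.37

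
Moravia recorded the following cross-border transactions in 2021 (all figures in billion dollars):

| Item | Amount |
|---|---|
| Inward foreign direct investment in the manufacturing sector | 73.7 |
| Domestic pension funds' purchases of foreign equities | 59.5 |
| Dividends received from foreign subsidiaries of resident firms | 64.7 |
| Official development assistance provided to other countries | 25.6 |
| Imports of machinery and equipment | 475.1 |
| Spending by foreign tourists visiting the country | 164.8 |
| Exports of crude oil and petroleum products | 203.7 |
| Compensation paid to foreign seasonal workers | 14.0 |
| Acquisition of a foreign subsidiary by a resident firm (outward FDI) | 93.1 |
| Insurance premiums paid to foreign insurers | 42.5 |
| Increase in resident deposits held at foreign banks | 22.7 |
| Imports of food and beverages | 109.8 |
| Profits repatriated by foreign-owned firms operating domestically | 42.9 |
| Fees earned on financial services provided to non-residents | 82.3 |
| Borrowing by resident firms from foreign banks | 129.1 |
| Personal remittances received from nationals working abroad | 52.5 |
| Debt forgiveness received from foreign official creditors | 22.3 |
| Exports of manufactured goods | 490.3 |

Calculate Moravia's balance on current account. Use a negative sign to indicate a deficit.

348.4

Goods: -109.8 + 203.7 - 475.1 + 490.3 = 109.1
Services: 164.8 + 82.3 - 42.5 = 204.6
Primary income: 64.7 - 42.9 - 14.0 = 7.8
Secondary income: 52.5 - 25.6 = 26.9
Current account = 109.1 + 204.6 + 7.8 + 26.9 = 348.4
(Excluded from the current account — financial account: inward foreign direct investment in the manufacturing sector 73.7, domestic pension funds' purchases of foreign equities 59.5, acquisition of a foreign subsidiary by a resident firm (outward FDI) 93.1, increase in resident deposits held at foreign banks 22.7, borrowing by resident firms from foreign banks 129.1; capital account: debt forgiveness received from foreign official creditors 22.3.)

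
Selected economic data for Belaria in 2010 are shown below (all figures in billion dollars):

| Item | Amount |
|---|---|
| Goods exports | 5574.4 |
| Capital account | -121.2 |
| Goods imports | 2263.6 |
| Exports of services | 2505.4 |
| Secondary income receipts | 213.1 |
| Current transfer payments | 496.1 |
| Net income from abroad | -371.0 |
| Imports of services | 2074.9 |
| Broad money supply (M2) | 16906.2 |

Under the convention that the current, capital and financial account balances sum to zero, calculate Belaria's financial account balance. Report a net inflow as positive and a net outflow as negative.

-2966.1

Goods balance = 5574.4 - 2263.6 = 3310.8
Services balance = 2505.4 - 2074.9 = 430.5
Trade balance (goods + services) = 3310.8 + 430.5 = 3741.3
Net primary income = -371.0
Net secondary income = 213.1 - 496.1 = -283.0
Current account = 3741.3 + (-371.0) + (-283.0) = 3087.3
Financial account = -(3087.3 + (-121.2)) = -2966.1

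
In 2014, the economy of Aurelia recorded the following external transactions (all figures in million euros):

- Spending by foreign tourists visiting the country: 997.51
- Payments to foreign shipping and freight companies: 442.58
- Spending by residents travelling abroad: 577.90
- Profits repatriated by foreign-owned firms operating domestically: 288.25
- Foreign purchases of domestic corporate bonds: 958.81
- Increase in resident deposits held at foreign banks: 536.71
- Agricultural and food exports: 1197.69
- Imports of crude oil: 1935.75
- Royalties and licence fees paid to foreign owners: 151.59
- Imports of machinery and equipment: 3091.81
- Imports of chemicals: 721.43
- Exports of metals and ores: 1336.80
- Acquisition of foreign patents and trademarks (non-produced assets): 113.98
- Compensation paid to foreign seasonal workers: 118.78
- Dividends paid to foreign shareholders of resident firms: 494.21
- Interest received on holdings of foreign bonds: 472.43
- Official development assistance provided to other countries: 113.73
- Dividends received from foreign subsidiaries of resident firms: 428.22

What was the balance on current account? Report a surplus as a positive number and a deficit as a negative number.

Goods: -3091.81 - 1935.75 - 721.43 + 1197.69 + 1336.80 = -3214.50
Services: -577.90 - 442.58 + 997.51 - 151.59 = -174.56
Primary income: 428.22 - 288.25 - 118.78 + 472.43 - 494.21 = -0.59
Secondary income: -113.73
Current account = (-3214.50) + (-174.56) + (-0.59) + (-113.73) = -3503.38
(Excluded from the current account — financial account: foreign purchases of domestic corporate bonds 958.81, increase in resident deposits held at foreign banks 536.71; capital account: acquisition of foreign patents and trademarks (non-produced assets) 113.98.)

-3503.38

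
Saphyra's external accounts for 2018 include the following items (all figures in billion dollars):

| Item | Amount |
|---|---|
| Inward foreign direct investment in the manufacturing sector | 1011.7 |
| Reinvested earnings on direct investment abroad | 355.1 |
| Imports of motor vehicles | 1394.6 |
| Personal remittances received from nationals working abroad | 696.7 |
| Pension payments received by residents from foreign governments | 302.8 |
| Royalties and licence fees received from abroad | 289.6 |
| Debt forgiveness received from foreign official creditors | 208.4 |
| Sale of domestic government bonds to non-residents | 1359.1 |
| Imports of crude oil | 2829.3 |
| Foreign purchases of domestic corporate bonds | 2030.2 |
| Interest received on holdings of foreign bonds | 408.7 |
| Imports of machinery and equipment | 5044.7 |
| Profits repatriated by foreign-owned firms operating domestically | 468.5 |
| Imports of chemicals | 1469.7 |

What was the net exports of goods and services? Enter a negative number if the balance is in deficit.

Goods: -1394.6 - 2829.3 - 5044.7 - 1469.7 = -10738.3
Services: 289.6
Trade balance = -10738.3 + 289.6 = -10448.7
(Excluded from the trade balance — financial account: inward foreign direct investment in the manufacturing sector 1011.7, sale of domestic government bonds to non-residents 1359.1, foreign purchases of domestic corporate bonds 2030.2; primary income: reinvested earnings on direct investment abroad 355.1, interest received on holdings of foreign bonds 408.7, profits repatriated by foreign-owned firms operating domestically 468.5; secondary income: personal remittances received from nationals working abroad 696.7, pension payments received by residents from foreign governments 302.8; capital account: debt forgiveness received from foreign official creditors 208.4.)

-10448.7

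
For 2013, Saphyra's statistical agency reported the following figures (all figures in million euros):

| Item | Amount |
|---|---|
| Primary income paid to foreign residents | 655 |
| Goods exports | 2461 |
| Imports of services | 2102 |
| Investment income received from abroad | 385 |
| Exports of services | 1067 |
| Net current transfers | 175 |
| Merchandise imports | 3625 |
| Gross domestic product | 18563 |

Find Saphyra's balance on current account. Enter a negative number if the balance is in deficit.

-2294

Goods balance = 2461 - 3625 = -1164
Services balance = 1067 - 2102 = -1035
Trade balance (goods + services) = -1164 + (-1035) = -2199
Net primary income = 385 - 655 = -270
Net secondary income = 175
Current account = -2199 + (-270) + 175 = -2294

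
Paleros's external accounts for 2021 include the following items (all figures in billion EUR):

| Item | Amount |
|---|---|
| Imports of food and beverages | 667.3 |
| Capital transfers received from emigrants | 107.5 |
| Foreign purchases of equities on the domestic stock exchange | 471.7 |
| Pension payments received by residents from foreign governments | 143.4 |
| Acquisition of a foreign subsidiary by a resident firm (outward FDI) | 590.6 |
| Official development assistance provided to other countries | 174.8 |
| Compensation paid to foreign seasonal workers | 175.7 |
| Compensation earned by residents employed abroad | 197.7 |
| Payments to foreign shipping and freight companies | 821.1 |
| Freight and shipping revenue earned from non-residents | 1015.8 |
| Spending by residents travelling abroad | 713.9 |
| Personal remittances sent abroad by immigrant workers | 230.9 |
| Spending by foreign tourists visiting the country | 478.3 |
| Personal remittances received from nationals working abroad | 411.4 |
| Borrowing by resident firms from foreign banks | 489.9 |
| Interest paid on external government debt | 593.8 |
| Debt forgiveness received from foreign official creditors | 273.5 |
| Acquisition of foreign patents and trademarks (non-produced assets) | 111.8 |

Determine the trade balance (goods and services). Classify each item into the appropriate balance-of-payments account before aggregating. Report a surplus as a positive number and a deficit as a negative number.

Goods: -667.3
Services: -713.9 + 1015.8 - 821.1 + 478.3 = -40.9
Trade balance = -667.3 + (-40.9) = -708.2
(Excluded from the trade balance — capital account: capital transfers received from emigrants 107.5, debt forgiveness received from foreign official creditors 273.5, acquisition of foreign patents and trademarks (non-produced assets) 111.8; financial account: foreign purchases of equities on the domestic stock exchange 471.7, acquisition of a foreign subsidiary by a resident firm (outward FDI) 590.6, borrowing by resident firms from foreign banks 489.9; secondary income: pension payments received by residents from foreign governments 143.4, official development assistance provided to other countries 174.8, personal remittances sent abroad by immigrant workers 230.9, personal remittances received from nationals working abroad 411.4; primary income: compensation paid to foreign seasonal workers 175.7, compensation earned by residents employed abroad 197.7, interest paid on external government debt 593.8.)

-708.2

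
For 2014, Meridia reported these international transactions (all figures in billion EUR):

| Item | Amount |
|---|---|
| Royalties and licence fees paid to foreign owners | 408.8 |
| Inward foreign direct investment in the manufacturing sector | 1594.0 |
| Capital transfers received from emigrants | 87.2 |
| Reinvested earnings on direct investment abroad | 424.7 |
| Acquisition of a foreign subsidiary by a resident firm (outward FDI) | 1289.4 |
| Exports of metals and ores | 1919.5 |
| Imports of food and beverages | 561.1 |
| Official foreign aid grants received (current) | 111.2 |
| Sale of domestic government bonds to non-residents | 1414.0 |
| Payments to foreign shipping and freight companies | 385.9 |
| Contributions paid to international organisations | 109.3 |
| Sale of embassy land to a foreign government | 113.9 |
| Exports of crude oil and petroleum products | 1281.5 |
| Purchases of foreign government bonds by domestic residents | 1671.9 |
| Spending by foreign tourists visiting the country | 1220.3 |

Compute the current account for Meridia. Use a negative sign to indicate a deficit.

Goods: -561.1 + 1281.5 + 1919.5 = 2639.9
Services: -385.9 + 1220.3 - 408.8 = 425.6
Primary income: 424.7
Secondary income: 111.2 - 109.3 = 1.9
Current account = 2639.9 + 425.6 + 424.7 + 1.9 = 3492.1
(Excluded from the current account — financial account: inward foreign direct investment in the manufacturing sector 1594.0, acquisition of a foreign subsidiary by a resident firm (outward FDI) 1289.4, sale of domestic government bonds to non-residents 1414.0, purchases of foreign government bonds by domestic residents 1671.9; capital account: capital transfers received from emigrants 87.2, sale of embassy land to a foreign government 113.9.)

3492.1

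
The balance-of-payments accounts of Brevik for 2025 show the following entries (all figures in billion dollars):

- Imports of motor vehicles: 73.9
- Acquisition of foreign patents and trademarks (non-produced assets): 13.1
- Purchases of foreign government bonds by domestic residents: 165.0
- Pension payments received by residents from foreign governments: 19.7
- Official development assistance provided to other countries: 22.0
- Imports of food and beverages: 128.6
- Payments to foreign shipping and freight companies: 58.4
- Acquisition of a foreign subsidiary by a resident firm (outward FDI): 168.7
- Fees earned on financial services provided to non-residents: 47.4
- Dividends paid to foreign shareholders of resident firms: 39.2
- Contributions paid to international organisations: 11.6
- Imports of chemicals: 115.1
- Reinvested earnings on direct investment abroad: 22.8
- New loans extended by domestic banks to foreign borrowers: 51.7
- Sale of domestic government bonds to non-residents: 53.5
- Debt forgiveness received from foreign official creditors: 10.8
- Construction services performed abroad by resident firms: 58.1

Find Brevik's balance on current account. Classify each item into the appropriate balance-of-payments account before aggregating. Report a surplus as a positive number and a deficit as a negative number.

Goods: -73.9 - 128.6 - 115.1 = -317.6
Services: -58.4 + 47.4 + 58.1 = 47.1
Primary income: -39.2 + 22.8 = -16.4
Secondary income: -11.6 - 22.0 + 19.7 = -13.9
Current account = (-317.6) + 47.1 + (-16.4) + (-13.9) = -300.8
(Excluded from the current account — capital account: acquisition of foreign patents and trademarks (non-produced assets) 13.1, debt forgiveness received from foreign official creditors 10.8; financial account: purchases of foreign government bonds by domestic residents 165.0, acquisition of a foreign subsidiary by a resident firm (outward FDI) 168.7, new loans extended by domestic banks to foreign borrowers 51.7, sale of domestic government bonds to non-residents 53.5.)

-300.8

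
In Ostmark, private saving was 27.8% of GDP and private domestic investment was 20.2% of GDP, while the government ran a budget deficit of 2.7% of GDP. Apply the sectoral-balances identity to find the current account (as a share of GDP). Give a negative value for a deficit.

4.9

By the sectoral-balances identity, CA = (S_private - I) + (T - G).
Private balance = 27.8 - 20.2 = 7.6
Government balance (T - G) = -2.7
CA = 7.6 + (-2.7) = 4.9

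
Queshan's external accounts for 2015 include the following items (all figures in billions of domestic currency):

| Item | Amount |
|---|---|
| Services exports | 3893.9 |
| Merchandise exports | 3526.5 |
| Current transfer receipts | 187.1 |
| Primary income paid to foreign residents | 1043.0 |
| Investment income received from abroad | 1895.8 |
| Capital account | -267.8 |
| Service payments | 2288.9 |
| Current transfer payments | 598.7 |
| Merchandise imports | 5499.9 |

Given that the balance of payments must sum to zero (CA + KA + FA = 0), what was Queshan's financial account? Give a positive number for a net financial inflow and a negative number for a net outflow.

195.0

Goods balance = 3526.5 - 5499.9 = -1973.4
Services balance = 3893.9 - 2288.9 = 1605.0
Trade balance (goods + services) = -1973.4 + 1605.0 = -368.4
Net primary income = 1895.8 - 1043.0 = 852.8
Net secondary income = 187.1 - 598.7 = -411.6
Current account = -368.4 + 852.8 + (-411.6) = 72.8
Financial account = -(72.8 + (-267.8)) = 195.0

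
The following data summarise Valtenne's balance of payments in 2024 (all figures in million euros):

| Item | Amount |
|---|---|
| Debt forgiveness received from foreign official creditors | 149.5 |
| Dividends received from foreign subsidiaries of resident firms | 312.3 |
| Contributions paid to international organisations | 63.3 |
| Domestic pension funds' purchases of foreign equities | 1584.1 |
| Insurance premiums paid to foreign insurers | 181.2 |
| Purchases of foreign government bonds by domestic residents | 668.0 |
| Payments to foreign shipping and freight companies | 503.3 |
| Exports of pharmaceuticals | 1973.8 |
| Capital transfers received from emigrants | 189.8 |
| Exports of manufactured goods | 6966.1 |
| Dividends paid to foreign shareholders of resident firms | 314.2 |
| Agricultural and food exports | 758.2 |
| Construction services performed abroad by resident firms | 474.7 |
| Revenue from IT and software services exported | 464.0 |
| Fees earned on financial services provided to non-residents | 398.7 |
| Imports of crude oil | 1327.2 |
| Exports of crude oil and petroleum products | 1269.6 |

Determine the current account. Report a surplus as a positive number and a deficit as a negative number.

Goods: 758.2 + 1269.6 - 1327.2 + 6966.1 + 1973.8 = 9640.5
Services: 474.7 + 464.0 - 181.2 - 503.3 + 398.7 = 652.9
Primary income: -314.2 + 312.3 = -1.9
Secondary income: -63.3
Current account = 9640.5 + 652.9 + (-1.9) + (-63.3) = 10228.2
(Excluded from the current account — capital account: debt forgiveness received from foreign official creditors 149.5, capital transfers received from emigrants 189.8; financial account: domestic pension funds' purchases of foreign equities 1584.1, purchases of foreign government bonds by domestic residents 668.0.)

10228.2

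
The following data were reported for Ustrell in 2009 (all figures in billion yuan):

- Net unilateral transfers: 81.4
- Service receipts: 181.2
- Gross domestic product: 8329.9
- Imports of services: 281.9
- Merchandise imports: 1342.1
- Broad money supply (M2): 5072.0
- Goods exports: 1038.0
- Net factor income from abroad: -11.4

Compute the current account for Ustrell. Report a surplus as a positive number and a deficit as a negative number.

-334.8

Goods balance = 1038.0 - 1342.1 = -304.1
Services balance = 181.2 - 281.9 = -100.7
Trade balance (goods + services) = -304.1 + (-100.7) = -404.8
Net primary income = -11.4
Net secondary income = 81.4
Current account = -404.8 + (-11.4) + 81.4 = -334.8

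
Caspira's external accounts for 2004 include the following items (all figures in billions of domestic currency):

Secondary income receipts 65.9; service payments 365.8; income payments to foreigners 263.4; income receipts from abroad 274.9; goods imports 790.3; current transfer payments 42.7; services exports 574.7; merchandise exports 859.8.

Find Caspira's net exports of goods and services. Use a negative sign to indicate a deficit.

278.4

Goods balance = 859.8 - 790.3 = 69.5
Services balance = 574.7 - 365.8 = 208.9
Trade balance (goods + services) = 69.5 + 208.9 = 278.4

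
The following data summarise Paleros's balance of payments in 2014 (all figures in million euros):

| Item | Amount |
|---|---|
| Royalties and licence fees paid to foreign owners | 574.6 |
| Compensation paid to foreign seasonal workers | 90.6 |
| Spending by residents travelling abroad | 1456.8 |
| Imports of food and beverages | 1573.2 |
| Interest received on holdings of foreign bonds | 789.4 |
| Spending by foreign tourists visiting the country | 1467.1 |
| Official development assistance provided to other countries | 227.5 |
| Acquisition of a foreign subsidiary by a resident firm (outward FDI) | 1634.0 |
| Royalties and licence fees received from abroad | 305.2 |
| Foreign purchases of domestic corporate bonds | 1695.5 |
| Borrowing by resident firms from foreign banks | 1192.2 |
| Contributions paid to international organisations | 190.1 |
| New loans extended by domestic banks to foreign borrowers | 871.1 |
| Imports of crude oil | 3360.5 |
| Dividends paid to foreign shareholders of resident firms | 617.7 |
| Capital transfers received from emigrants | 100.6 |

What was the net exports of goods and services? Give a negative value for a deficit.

-5192.8

Goods: -1573.2 - 3360.5 = -4933.7
Services: -574.6 + 305.2 - 1456.8 + 1467.1 = -259.1
Trade balance = -4933.7 + (-259.1) = -5192.8
(Excluded from the trade balance — primary income: compensation paid to foreign seasonal workers 90.6, interest received on holdings of foreign bonds 789.4, dividends paid to foreign shareholders of resident firms 617.7; secondary income: official development assistance provided to other countries 227.5, contributions paid to international organisations 190.1; financial account: acquisition of a foreign subsidiary by a resident firm (outward FDI) 1634.0, foreign purchases of domestic corporate bonds 1695.5, borrowing by resident firms from foreign banks 1192.2, new loans extended by domestic banks to foreign borrowers 871.1; capital account: capital transfers received from emigrants 100.6.)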